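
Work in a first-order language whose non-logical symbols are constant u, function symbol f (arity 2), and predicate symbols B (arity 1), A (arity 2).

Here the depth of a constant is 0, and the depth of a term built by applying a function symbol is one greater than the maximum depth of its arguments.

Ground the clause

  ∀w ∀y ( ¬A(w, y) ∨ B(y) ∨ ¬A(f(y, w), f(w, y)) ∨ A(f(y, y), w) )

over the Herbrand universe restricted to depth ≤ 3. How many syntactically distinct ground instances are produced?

Ground terms of depth ≤ 3:
  Let N_k = |{terms of depth ≤ k}|. Then N_0 = 1 and N_k = 1 + N_{k-1}^2 for k ≥ 1 (one summand per function symbol, arity giving the exponent).
  N_0 = 1
  N_1 = 1 + 1^2 = 2
  N_2 = 1 + 2^2 = 5
  N_3 = 1 + 5^2 = 26
So there are 26 ground terms available for substitution.
Each of w, y ranges independently over the available ground terms, and distinct assignments produce distinct instances.
Number of ground instances = 26^2 = 676.

676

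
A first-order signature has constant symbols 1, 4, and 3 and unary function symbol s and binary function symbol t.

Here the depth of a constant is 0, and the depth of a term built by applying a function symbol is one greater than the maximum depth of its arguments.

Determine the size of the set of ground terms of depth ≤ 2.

243

Write N_k for the number of ground terms of depth ≤ k. A term of depth ≤ k is either a constant or a function symbol applied to arguments of depth ≤ k−1, so N_k = 3 + N_{k-1} + N_{k-1}^2.
N_0 = 3
N_1 = 3 + 3 + 3^2 = 15
N_2 = 3 + 15 + 15^2 = 243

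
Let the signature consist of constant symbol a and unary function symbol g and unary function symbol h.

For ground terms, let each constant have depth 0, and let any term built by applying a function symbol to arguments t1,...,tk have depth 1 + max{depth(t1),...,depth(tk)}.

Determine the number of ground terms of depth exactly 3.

8

Count level by level. With function symbols g/1, h/1, the terms of depth ≤ k are the 1 constant together with each function applied to depth-≤(k−1) tuples, so N_k = 1 + N_{k-1} + N_{k-1}.
N_0 = 1
N_1 = 1 + 1 + 1 = 3
N_2 = 1 + 3 + 3 = 7
N_3 = 1 + 7 + 7 = 15
Terms of depth exactly 3: N_3 − N_2 = 15 − 7 = 8.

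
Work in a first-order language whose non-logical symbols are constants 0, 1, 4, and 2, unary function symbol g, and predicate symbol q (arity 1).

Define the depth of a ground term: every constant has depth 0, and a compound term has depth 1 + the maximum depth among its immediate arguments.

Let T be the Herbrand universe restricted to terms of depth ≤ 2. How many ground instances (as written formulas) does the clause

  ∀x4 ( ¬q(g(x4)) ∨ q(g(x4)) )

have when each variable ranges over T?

12

Ground terms of depth ≤ 2:
  Let N_k = |{terms of depth ≤ k}|. Then N_0 = 4 and N_k = 4 + N_{k-1} for k ≥ 1 (one summand per function symbol, arity giving the exponent).
  N_0 = 4
  N_1 = 4 + 4 = 8
  N_2 = 4 + 8 = 12
  Explicitly: 0, 1, 4, 2, g(0), g(1), g(4), g(2), g(g(0)), g(g(1)), g(g(4)), g(g(2)).
So there are 12 ground terms available for substitution.
There is 1 variable to instantiate (x4),  occurring in at least one literal, so different choices give different ground instances.
Number of ground instances = 12.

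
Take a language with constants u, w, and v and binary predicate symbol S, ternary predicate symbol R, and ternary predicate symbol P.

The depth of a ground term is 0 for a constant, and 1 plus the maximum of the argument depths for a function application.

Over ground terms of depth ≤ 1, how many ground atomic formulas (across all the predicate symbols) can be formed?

First count ground terms of depth ≤ 1.
With no function symbols every ground term is a constant, so there are exactly 3 ground terms at every depth bound.
N_0 = 3
N_1 = 3
Explicitly: u, w, v.
So |H| = 3.
Ground atoms are formed by filling each argument slot of a predicate with a term from H, so an r-ary predicate gives |H|^r atoms:
  S: 3^2 = 9;  R: 3^3 = 27;  P: 3^3 = 27
Total ground atoms: 9 + 27 + 27 = 63.

63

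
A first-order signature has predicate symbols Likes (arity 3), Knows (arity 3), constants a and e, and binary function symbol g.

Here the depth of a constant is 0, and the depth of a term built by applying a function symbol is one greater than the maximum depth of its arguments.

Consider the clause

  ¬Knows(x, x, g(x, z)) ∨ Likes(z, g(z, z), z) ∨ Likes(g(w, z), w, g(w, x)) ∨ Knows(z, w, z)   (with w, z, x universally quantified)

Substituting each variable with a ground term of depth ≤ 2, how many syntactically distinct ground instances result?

54872

Ground terms of depth ≤ 2:
  Let N_k count ground terms of depth at most k. Each non-constant term of depth ≤ k is some function symbol applied to depth-≤(k−1) arguments, giving N_k = 2 + N_{k-1}^2.
  N_0 = 2
  N_1 = 2 + 2^2 = 6
  N_2 = 2 + 6^2 = 38
So there are 38 ground terms available for substitution.
Each of w, z, x ranges independently over the available ground terms, and distinct assignments produce distinct instances.
Number of ground instances = 38^3 = 54872.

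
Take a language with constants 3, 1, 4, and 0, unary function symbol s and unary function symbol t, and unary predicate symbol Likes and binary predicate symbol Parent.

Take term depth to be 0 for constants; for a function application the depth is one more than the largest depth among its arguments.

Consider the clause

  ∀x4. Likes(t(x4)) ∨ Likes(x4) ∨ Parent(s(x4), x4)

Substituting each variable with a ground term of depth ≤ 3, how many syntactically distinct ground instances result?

Ground terms of depth ≤ 3:
  Let N_k count ground terms of depth at most k. Each non-constant term of depth ≤ k is some function symbol applied to depth-≤(k−1) arguments, giving N_k = 4 + N_{k-1} + N_{k-1}.
  N_0 = 4
  N_1 = 4 + 4 + 4 = 12
  N_2 = 4 + 12 + 12 = 28
  N_3 = 4 + 28 + 28 = 60
So there are 60 ground terms available for substitution.
The body mentions the single quantified variable x4; since ground terms form a free algebra, no two substitutions collapse to the same formula.
Number of ground instances = 60.

60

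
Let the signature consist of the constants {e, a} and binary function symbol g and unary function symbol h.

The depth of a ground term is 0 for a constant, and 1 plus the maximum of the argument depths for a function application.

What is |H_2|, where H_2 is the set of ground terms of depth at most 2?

74

If N_k denotes the number of depth-≤k ground terms, the 2 constants give N_0 = 2, and each function symbol of arity r contributes N_{k-1}^r new terms at level k: N_k = 2 + N_{k-1}^2 + N_{k-1}.
N_0 = 2
N_1 = 2 + 2^2 + 2 = 8
N_2 = 2 + 8^2 + 8 = 74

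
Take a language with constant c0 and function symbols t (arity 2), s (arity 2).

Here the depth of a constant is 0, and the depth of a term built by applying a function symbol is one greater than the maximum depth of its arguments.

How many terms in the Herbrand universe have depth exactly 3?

704

Let N_k = |{terms of depth ≤ k}|. Then N_0 = 1 and N_k = 1 + N_{k-1}^2 + N_{k-1}^2 for k ≥ 1 (one summand per function symbol, arity giving the exponent).
N_0 = 1
N_1 = 1 + 1^2 + 1^2 = 3
N_2 = 1 + 3^2 + 3^2 = 19
N_3 = 1 + 19^2 + 19^2 = 723
Terms of depth exactly 3: N_3 − N_2 = 723 − 19 = 704.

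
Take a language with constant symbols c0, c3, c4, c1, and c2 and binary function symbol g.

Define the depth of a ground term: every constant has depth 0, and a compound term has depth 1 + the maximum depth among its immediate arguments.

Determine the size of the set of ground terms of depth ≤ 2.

905

Count level by level. With function symbols g/2, the terms of depth ≤ k are the 5 constants together with each function applied to depth-≤(k−1) tuples, so N_k = 5 + N_{k-1}^2.
N_0 = 5
N_1 = 5 + 5^2 = 30
N_2 = 5 + 30^2 = 905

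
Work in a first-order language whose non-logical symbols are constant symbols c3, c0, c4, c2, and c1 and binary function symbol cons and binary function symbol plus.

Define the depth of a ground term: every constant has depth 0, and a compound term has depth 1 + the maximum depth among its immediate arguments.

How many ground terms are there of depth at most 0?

Count level by level. With function symbols cons/2, plus/2, the terms of depth ≤ k are the 5 constants together with each function applied to depth-≤(k−1) tuples, so N_k = 5 + N_{k-1}^2 + N_{k-1}^2.
N_0 = 5
Explicitly: c3, c0, c4, c2, c1.

5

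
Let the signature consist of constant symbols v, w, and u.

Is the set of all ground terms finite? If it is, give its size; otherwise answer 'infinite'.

There are no function symbols, so every ground term is one of the 3 constants.
The Herbrand universe is {v, w, u}, which is finite with 3 elements.

3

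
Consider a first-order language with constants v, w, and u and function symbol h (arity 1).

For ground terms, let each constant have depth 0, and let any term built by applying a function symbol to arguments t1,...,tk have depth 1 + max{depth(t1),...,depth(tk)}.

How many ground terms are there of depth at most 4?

Let N_k count ground terms of depth at most k. Each non-constant term of depth ≤ k is some function symbol applied to depth-≤(k−1) arguments, giving N_k = 3 + N_{k-1}.
N_0 = 3
N_1 = 3 + 3 = 6
N_2 = 3 + 6 = 9
N_3 = 3 + 9 = 12
N_4 = 3 + 12 = 15

15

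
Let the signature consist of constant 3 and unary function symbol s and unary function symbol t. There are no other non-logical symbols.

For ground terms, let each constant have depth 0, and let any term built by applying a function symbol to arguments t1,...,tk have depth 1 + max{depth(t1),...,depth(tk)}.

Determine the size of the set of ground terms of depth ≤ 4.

Let N_k = |{terms of depth ≤ k}|. Then N_0 = 1 and N_k = 1 + N_{k-1} + N_{k-1} for k ≥ 1 (one summand per function symbol, arity giving the exponent).
N_0 = 1
N_1 = 1 + 1 + 1 = 3
N_2 = 1 + 3 + 3 = 7
N_3 = 1 + 7 + 7 = 15
N_4 = 1 + 15 + 15 = 31

31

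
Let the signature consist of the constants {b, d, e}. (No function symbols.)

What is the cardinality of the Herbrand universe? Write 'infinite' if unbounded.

There are no function symbols, so every ground term is one of the 3 constants.
The Herbrand universe is {b, d, e}, which is finite with 3 elements.

3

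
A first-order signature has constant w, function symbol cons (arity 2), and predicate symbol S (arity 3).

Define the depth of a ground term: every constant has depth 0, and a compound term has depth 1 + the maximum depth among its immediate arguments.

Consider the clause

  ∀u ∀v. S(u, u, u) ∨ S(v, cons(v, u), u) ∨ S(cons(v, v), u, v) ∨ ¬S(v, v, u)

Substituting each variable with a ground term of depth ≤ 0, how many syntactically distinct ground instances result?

Ground terms of depth ≤ 0:
  Let N_k count ground terms of depth at most k. Each non-constant term of depth ≤ k is some function symbol applied to depth-≤(k−1) arguments, giving N_k = 1 + N_{k-1}^2.
  N_0 = 1
So there is exactly 1 ground term available for substitution.
The body mentions every one of the 2 quantified variables; since ground terms form a free algebra, no two substitutions collapse to the same formula.
Number of ground instances = 1^2 = 1.

1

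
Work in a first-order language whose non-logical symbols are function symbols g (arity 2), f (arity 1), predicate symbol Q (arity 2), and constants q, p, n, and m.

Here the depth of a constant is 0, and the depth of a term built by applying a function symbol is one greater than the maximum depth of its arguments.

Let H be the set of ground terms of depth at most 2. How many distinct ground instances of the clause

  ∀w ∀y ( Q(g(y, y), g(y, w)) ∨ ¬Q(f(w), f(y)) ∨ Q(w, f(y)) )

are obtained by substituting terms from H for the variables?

Ground terms of depth ≤ 2:
  Write N_k for the number of ground terms of depth ≤ k. A term of depth ≤ k is either a constant or a function symbol applied to arguments of depth ≤ k−1, so N_k = 4 + N_{k-1}^2 + N_{k-1}.
  N_0 = 4
  N_1 = 4 + 4^2 + 4 = 24
  N_2 = 4 + 24^2 + 24 = 604
So there are 604 ground terms available for substitution.
The body mentions every one of the 2 quantified variables; since ground terms form a free algebra, no two substitutions collapse to the same formula.
Number of ground instances = 604^2 = 364816.

364816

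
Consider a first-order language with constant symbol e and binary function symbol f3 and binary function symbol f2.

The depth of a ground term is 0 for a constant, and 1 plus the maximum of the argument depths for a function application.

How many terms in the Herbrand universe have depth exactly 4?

1044736

Let N_k count ground terms of depth at most k. Each non-constant term of depth ≤ k is some function symbol applied to depth-≤(k−1) arguments, giving N_k = 1 + N_{k-1}^2 + N_{k-1}^2.
N_0 = 1
N_1 = 1 + 1^2 + 1^2 = 3
N_2 = 1 + 3^2 + 3^2 = 19
N_3 = 1 + 19^2 + 19^2 = 723
N_4 = 1 + 723^2 + 723^2 = 1045459
Terms of depth exactly 4: N_4 − N_3 = 1045459 − 723 = 1044736.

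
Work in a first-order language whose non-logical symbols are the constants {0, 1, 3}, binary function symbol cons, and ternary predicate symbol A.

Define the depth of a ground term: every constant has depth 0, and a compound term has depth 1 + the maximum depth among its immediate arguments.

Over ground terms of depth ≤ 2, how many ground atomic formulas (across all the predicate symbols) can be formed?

First count ground terms of depth ≤ 2.
If N_k denotes the number of depth-≤k ground terms, the 3 constants give N_0 = 3, and each function symbol of arity r contributes N_{k-1}^r new terms at level k: N_k = 3 + N_{k-1}^2.
N_0 = 3
N_1 = 3 + 3^2 = 12
N_2 = 3 + 12^2 = 147
So |H| = 147.
For each predicate symbol, the number of ground atoms is |H| raised to its arity; summing:
  A: 147^3 = 3176523
Total ground atoms: 3176523.

3176523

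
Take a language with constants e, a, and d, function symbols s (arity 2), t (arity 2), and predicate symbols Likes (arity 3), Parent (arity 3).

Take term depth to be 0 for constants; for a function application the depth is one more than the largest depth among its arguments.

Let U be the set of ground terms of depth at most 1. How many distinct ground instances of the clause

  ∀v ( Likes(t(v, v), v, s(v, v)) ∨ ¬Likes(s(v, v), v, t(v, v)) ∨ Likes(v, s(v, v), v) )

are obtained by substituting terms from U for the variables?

21

Ground terms of depth ≤ 1:
  Let N_k count ground terms of depth at most k. Each non-constant term of depth ≤ k is some function symbol applied to depth-≤(k−1) arguments, giving N_k = 3 + N_{k-1}^2 + N_{k-1}^2.
  N_0 = 3
  N_1 = 3 + 3^2 + 3^2 = 21
So there are 21 ground terms available for substitution.
The body mentions the single quantified variable v; since ground terms form a free algebra, no two substitutions collapse to the same formula.
Number of ground instances = 21.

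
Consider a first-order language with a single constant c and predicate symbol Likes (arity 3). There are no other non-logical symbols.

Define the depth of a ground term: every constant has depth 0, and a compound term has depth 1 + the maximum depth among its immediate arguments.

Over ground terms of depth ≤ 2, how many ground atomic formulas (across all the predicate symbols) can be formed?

First count ground terms of depth ≤ 2.
With no function symbols every ground term is a constant, so there is exactly 1 ground term at every depth bound.
N_0 = 1
N_1 = 1
N_2 = 1
Explicitly: c.
So |H| = 1.
A ground atom is a predicate applied to a tuple of terms from H, so the count is the sum over predicates of |H|^arity:
  Likes: 1^3 = 1
Total ground atoms: 1.

1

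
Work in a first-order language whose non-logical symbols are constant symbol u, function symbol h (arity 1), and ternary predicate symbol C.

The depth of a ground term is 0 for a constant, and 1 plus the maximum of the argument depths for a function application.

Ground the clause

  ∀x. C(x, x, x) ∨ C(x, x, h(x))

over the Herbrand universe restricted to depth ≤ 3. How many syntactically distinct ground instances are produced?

Ground terms of depth ≤ 3:
  Write N_k for the number of ground terms of depth ≤ k. A term of depth ≤ k is either a constant or a function symbol applied to arguments of depth ≤ k−1, so N_k = 1 + N_{k-1}.
  N_0 = 1
  N_1 = 1 + 1 = 2
  N_2 = 1 + 2 = 3
  N_3 = 1 + 3 = 4
So there are 4 ground terms available for substitution.
There is 1 variable to instantiate (x),  occurring in at least one literal, so different choices give different ground instances.
Number of ground instances = 4.

4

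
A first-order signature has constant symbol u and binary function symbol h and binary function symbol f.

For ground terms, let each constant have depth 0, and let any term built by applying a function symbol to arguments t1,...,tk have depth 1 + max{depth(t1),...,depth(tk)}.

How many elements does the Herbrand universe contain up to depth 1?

3

Let N_k = |{terms of depth ≤ k}|. Then N_0 = 1 and N_k = 1 + N_{k-1}^2 + N_{k-1}^2 for k ≥ 1 (one summand per function symbol, arity giving the exponent).
N_0 = 1
N_1 = 1 + 1^2 + 1^2 = 3
Explicitly: u, h(u, u), f(u, u).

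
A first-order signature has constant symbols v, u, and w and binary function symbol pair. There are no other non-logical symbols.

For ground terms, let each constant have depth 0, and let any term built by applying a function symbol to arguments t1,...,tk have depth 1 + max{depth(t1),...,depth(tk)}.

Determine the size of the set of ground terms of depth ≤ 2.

If N_k denotes the number of depth-≤k ground terms, the 3 constants give N_0 = 3, and each function symbol of arity r contributes N_{k-1}^r new terms at level k: N_k = 3 + N_{k-1}^2.
N_0 = 3
N_1 = 3 + 3^2 = 12
N_2 = 3 + 12^2 = 147

147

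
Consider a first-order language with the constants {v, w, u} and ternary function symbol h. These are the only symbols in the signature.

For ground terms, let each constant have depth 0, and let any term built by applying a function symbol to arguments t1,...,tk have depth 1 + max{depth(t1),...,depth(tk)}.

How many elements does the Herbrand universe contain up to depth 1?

30

Count level by level. With function symbols h/3, the terms of depth ≤ k are the 3 constants together with each function applied to depth-≤(k−1) tuples, so N_k = 3 + N_{k-1}^3.
N_0 = 3
N_1 = 3 + 3^3 = 30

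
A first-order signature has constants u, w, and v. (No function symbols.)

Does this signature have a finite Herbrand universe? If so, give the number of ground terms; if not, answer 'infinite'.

There are no function symbols, so every ground term is one of the 3 constants.
The Herbrand universe is {u, w, v}, which is finite with 3 elements.

3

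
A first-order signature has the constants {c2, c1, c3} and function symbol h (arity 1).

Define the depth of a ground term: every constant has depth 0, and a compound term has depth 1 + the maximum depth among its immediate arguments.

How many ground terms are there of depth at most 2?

If N_k denotes the number of depth-≤k ground terms, the 3 constants give N_0 = 3, and each function symbol of arity r contributes N_{k-1}^r new terms at level k: N_k = 3 + N_{k-1}.
N_0 = 3
N_1 = 3 + 3 = 6
N_2 = 3 + 6 = 9

9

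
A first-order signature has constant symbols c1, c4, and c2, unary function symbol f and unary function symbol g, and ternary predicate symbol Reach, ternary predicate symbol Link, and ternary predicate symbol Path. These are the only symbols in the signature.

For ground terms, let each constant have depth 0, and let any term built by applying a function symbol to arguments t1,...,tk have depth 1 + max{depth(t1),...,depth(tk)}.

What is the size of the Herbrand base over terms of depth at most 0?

81

First count ground terms of depth ≤ 0.
Write N_k for the number of ground terms of depth ≤ k. A term of depth ≤ k is either a constant or a function symbol applied to arguments of depth ≤ k−1, so N_k = 3 + N_{k-1} + N_{k-1}.
N_0 = 3
Explicitly: c1, c4, c2.
So |H| = 3.
For each predicate symbol, the number of ground atoms is |H| raised to its arity; summing:
  Reach: 3^3 = 27;  Link: 3^3 = 27;  Path: 3^3 = 27
Total ground atoms: 27 + 27 + 27 = 81.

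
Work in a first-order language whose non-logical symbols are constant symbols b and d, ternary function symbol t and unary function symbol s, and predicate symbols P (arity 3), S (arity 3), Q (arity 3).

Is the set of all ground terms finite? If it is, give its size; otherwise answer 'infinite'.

infinite

The signature has at least one function symbol (t, arity 3) and at least one constant (b).
Iterating t gives infinitely many distinct ground terms: b, t(b, b, b), t(t(b, b, b), t(b, b, b), t(b, b, b)), ...
So the Herbrand universe is infinite.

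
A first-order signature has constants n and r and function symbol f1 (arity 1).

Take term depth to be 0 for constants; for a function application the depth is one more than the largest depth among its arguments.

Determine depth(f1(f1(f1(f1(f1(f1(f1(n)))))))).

depth(f1(n)) = 1 + depth(n) = 1 + 0 = 1
depth(f1(f1(n))) = 1 + depth(f1(n)) = 1 + 1 = 2
depth(f1(f1(f1(n)))) = 1 + depth(f1(f1(n))) = 1 + 2 = 3
depth(f1(f1(f1(f1(n))))) = 1 + depth(f1(f1(f1(n)))) = 1 + 3 = 4
depth(f1(f1(f1(f1(f1(n)))))) = 1 + depth(f1(f1(f1(f1(n))))) = 1 + 4 = 5
depth(f1(f1(f1(f1(f1(f1(n))))))) = 1 + depth(f1(f1(f1(f1(f1(n)))))) = 1 + 5 = 6
depth(f1(f1(f1(f1(f1(f1(f1(n)))))))) = 1 + depth(f1(f1(f1(f1(f1(f1(n))))))) = 1 + 6 = 7

7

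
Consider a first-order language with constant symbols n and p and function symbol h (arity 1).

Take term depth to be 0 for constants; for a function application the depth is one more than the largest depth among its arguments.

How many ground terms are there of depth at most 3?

8

Let N_k = |{terms of depth ≤ k}|. Then N_0 = 2 and N_k = 2 + N_{k-1} for k ≥ 1 (one summand per function symbol, arity giving the exponent).
N_0 = 2
N_1 = 2 + 2 = 4
N_2 = 2 + 4 = 6
N_3 = 2 + 6 = 8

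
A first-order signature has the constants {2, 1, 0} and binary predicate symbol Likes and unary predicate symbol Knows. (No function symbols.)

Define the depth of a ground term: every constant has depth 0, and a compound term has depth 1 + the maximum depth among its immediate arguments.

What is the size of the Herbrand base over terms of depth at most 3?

First count ground terms of depth ≤ 3.
With no function symbols every ground term is a constant, so there are exactly 3 ground terms at every depth bound.
N_0 = 3
N_1 = 3
N_2 = 3
N_3 = 3
Explicitly: 2, 1, 0.
So |H| = 3.
Ground atoms are formed by filling each argument slot of a predicate with a term from H, so an r-ary predicate gives |H|^r atoms:
  Likes: 3^2 = 9;  Knows: 3
Total ground atoms: 9 + 3 = 12.

12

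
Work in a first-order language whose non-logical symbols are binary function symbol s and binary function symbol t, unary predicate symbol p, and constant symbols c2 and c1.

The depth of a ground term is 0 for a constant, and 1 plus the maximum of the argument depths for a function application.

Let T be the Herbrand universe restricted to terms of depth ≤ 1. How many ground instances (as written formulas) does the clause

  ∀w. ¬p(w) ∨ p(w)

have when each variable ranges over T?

10

Ground terms of depth ≤ 1:
  Let N_k count ground terms of depth at most k. Each non-constant term of depth ≤ k is some function symbol applied to depth-≤(k−1) arguments, giving N_k = 2 + N_{k-1}^2 + N_{k-1}^2.
  N_0 = 2
  N_1 = 2 + 2^2 + 2^2 = 10
  Explicitly: c2, c1, s(c2, c2), s(c2, c1), s(c1, c2), s(c1, c1), t(c2, c2), t(c2, c1), t(c1, c2), t(c1, c1).
So there are 10 ground terms available for substitution.
The body mentions the single quantified variable w; since ground terms form a free algebra, no two substitutions collapse to the same formula.
Number of ground instances = 10.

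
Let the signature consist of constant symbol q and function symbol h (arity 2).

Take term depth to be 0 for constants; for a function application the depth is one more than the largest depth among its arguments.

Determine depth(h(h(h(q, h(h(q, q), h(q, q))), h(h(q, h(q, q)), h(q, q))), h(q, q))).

5

depth(h(q, q)) = 1 + max(0, 0) = 1
depth(h(h(q, q), h(q, q))) = 1 + max(1, 1) = 2
depth(h(q, h(h(q, q), h(q, q)))) = 1 + max(0, 2) = 3
depth(h(q, h(q, q))) = 1 + max(0, 1) = 2
depth(h(h(q, h(q, q)), h(q, q))) = 1 + max(2, 1) = 3
depth(h(h(q, h(h(q, q), h(q, q))), h(h(q, h(q, q)), h(q, q)))) = 1 + max(3, 3) = 4
depth(h(h(h(q, h(h(q, q), h(q, q))), h(h(q, h(q, q)), h(q, q))), h(q, q))) = 1 + max(4, 1) = 5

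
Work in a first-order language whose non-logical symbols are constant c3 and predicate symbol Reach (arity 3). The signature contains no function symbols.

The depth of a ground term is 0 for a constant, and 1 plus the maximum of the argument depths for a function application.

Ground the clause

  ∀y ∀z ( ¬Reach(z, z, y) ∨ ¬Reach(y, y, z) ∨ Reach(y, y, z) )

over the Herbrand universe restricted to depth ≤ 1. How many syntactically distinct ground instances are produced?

Ground terms of depth ≤ 1:
  With no function symbols every ground term is a constant, so there is exactly 1 ground term at every depth bound.
  N_0 = 1
  N_1 = 1
  Explicitly: c3.
So there is exactly 1 ground term available for substitution.
The body mentions every one of the 2 quantified variables; since ground terms form a free algebra, no two substitutions collapse to the same formula.
Number of ground instances = 1^2 = 1.

1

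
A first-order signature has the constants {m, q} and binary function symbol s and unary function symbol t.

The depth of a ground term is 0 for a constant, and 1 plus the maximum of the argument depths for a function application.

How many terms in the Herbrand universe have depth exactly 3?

5478

Write N_k for the number of ground terms of depth ≤ k. A term of depth ≤ k is either a constant or a function symbol applied to arguments of depth ≤ k−1, so N_k = 2 + N_{k-1}^2 + N_{k-1}.
N_0 = 2
N_1 = 2 + 2^2 + 2 = 8
N_2 = 2 + 8^2 + 8 = 74
N_3 = 2 + 74^2 + 74 = 5552
Terms of depth exactly 3: N_3 − N_2 = 5552 − 74 = 5478.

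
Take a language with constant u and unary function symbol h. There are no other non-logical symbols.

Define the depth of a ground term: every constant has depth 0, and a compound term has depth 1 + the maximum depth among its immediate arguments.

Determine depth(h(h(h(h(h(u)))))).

5

depth(h(u)) = 1 + depth(u) = 1 + 0 = 1
depth(h(h(u))) = 1 + depth(h(u)) = 1 + 1 = 2
depth(h(h(h(u)))) = 1 + depth(h(h(u))) = 1 + 2 = 3
depth(h(h(h(h(u))))) = 1 + depth(h(h(h(u)))) = 1 + 3 = 4
depth(h(h(h(h(h(u)))))) = 1 + depth(h(h(h(h(u))))) = 1 + 4 = 5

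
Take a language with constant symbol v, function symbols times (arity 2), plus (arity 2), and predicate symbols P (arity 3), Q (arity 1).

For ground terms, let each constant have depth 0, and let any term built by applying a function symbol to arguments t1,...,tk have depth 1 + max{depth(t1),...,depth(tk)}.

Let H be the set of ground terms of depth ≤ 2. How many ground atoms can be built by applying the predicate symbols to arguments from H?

6878

First count ground terms of depth ≤ 2.
Let N_k = |{terms of depth ≤ k}|. Then N_0 = 1 and N_k = 1 + N_{k-1}^2 + N_{k-1}^2 for k ≥ 1 (one summand per function symbol, arity giving the exponent).
N_0 = 1
N_1 = 1 + 1^2 + 1^2 = 3
N_2 = 1 + 3^2 + 3^2 = 19
So |H| = 19.
A ground atom is a predicate applied to a tuple of terms from H, so the count is the sum over predicates of |H|^arity:
  P: 19^3 = 6859;  Q: 19
Total ground atoms: 6859 + 19 = 6878.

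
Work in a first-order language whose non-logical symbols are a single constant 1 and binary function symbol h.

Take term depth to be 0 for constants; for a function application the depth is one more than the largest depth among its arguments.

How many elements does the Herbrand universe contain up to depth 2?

If N_k denotes the number of depth-≤k ground terms, the 1 constant gives N_0 = 1, and each function symbol of arity r contributes N_{k-1}^r new terms at level k: N_k = 1 + N_{k-1}^2.
N_0 = 1
N_1 = 1 + 1^2 = 2
N_2 = 1 + 2^2 = 5

5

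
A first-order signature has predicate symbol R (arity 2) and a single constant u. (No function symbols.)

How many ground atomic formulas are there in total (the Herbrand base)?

1

With no function symbols, the Herbrand universe is just the 1 constant.
Ground atoms per predicate: R: 1^2 = 1.
Herbrand base size = 1 = 1.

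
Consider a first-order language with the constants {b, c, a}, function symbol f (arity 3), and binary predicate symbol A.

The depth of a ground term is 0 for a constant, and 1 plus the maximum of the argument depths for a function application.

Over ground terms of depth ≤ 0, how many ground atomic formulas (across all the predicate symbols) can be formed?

First count ground terms of depth ≤ 0.
Write N_k for the number of ground terms of depth ≤ k. A term of depth ≤ k is either a constant or a function symbol applied to arguments of depth ≤ k−1, so N_k = 3 + N_{k-1}^3.
N_0 = 3
Explicitly: b, c, a.
So |H| = 3.
Ground atoms are formed by filling each argument slot of a predicate with a term from H, so an r-ary predicate gives |H|^r atoms:
  A: 3^2 = 9
Total ground atoms: 9.

9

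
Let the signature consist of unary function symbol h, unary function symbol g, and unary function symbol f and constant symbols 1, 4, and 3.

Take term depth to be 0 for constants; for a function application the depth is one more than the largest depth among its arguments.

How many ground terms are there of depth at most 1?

Let N_k = |{terms of depth ≤ k}|. Then N_0 = 3 and N_k = 3 + N_{k-1} + N_{k-1} + N_{k-1} for k ≥ 1 (one summand per function symbol, arity giving the exponent).
N_0 = 3
N_1 = 3 + 3 + 3 + 3 = 12

12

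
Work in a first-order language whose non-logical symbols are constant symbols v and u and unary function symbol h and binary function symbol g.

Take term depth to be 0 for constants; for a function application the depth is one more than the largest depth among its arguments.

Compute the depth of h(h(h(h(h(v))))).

depth(h(v)) = 1 + depth(v) = 1 + 0 = 1
depth(h(h(v))) = 1 + depth(h(v)) = 1 + 1 = 2
depth(h(h(h(v)))) = 1 + depth(h(h(v))) = 1 + 2 = 3
depth(h(h(h(h(v))))) = 1 + depth(h(h(h(v)))) = 1 + 3 = 4
depth(h(h(h(h(h(v)))))) = 1 + depth(h(h(h(h(v))))) = 1 + 4 = 5

5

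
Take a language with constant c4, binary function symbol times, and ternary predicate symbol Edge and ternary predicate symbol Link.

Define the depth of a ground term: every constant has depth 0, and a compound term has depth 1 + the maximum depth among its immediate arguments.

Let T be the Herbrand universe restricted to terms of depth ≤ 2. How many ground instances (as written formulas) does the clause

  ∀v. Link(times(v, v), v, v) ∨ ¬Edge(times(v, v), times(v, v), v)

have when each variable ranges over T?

Ground terms of depth ≤ 2:
  Let N_k count ground terms of depth at most k. Each non-constant term of depth ≤ k is some function symbol applied to depth-≤(k−1) arguments, giving N_k = 1 + N_{k-1}^2.
  N_0 = 1
  N_1 = 1 + 1^2 = 2
  N_2 = 1 + 2^2 = 5
So there are 5 ground terms available for substitution.
The body mentions the single quantified variable v; since ground terms form a free algebra, no two substitutions collapse to the same formula.
Number of ground instances = 5.

5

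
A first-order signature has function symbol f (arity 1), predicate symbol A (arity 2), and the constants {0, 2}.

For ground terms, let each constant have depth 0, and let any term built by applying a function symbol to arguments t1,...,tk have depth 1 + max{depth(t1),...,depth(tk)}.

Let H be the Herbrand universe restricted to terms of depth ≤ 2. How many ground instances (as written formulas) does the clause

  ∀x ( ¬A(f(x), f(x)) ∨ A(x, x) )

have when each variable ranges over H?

Ground terms of depth ≤ 2:
  Count level by level. With function symbols f/1, the terms of depth ≤ k are the 2 constants together with each function applied to depth-≤(k−1) tuples, so N_k = 2 + N_{k-1}.
  N_0 = 2
  N_1 = 2 + 2 = 4
  N_2 = 2 + 4 = 6
  Explicitly: 0, 2, f(0), f(2), f(f(0)), f(f(2)).
So there are 6 ground terms available for substitution.
The clause has 1 distinct variable (x), which appears in the body. In the free term algebra distinct substitutions yield syntactically distinct ground instances.
Number of ground instances = 6.

6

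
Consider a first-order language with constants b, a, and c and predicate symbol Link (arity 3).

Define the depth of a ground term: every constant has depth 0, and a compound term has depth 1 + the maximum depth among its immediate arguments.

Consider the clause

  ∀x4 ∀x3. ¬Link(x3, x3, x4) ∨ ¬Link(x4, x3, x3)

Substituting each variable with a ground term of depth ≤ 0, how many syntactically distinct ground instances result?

9

Ground terms of depth ≤ 0:
  With no function symbols every ground term is a constant, so there are exactly 3 ground terms at every depth bound.
  N_0 = 3
So there are 3 ground terms available for substitution.
Each of x4, x3 ranges independently over the available ground terms, and distinct assignments produce distinct instances.
Number of ground instances = 3^2 = 9.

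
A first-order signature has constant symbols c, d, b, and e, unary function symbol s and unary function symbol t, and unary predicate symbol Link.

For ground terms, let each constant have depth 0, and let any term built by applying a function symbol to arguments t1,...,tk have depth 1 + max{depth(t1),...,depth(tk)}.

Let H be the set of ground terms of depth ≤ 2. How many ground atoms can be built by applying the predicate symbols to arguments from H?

28

First count ground terms of depth ≤ 2.
Let N_k = |{terms of depth ≤ k}|. Then N_0 = 4 and N_k = 4 + N_{k-1} + N_{k-1} for k ≥ 1 (one summand per function symbol, arity giving the exponent).
N_0 = 4
N_1 = 4 + 4 + 4 = 12
N_2 = 4 + 12 + 12 = 28
So |H| = 28.
For each predicate symbol, the number of ground atoms is |H| raised to its arity; summing:
  Link: 28
Total ground atoms: 28.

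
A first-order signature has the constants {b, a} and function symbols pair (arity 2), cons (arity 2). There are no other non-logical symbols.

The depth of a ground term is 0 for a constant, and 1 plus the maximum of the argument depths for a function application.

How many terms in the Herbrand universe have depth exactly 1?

Let N_k = |{terms of depth ≤ k}|. Then N_0 = 2 and N_k = 2 + N_{k-1}^2 + N_{k-1}^2 for k ≥ 1 (one summand per function symbol, arity giving the exponent).
N_0 = 2
N_1 = 2 + 2^2 + 2^2 = 10
Terms of depth exactly 1: N_1 − N_0 = 10 − 2 = 8.

8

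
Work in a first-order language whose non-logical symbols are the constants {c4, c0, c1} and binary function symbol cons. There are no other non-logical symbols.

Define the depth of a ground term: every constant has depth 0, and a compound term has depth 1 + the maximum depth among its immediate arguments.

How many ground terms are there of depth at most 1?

12

Count level by level. With function symbols cons/2, the terms of depth ≤ k are the 3 constants together with each function applied to depth-≤(k−1) tuples, so N_k = 3 + N_{k-1}^2.
N_0 = 3
N_1 = 3 + 3^2 = 12
Explicitly: c4, c0, c1, cons(c4, c4), cons(c4, c0), cons(c4, c1), cons(c0, c4), cons(c0, c0), cons(c0, c1), cons(c1, c4), cons(c1, c0), cons(c1, c1).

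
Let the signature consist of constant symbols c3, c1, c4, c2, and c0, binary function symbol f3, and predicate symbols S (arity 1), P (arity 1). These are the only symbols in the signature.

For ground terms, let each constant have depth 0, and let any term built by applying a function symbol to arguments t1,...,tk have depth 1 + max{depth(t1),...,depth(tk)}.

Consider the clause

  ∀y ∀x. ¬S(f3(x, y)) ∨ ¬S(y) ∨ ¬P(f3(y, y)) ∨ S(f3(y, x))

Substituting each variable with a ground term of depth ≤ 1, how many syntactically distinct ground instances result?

Ground terms of depth ≤ 1:
  Let N_k = |{terms of depth ≤ k}|. Then N_0 = 5 and N_k = 5 + N_{k-1}^2 for k ≥ 1 (one summand per function symbol, arity giving the exponent).
  N_0 = 5
  N_1 = 5 + 5^2 = 30
So there are 30 ground terms available for substitution.
Each of y, x ranges independently over the available ground terms, and distinct assignments produce distinct instances.
Number of ground instances = 30^2 = 900.

900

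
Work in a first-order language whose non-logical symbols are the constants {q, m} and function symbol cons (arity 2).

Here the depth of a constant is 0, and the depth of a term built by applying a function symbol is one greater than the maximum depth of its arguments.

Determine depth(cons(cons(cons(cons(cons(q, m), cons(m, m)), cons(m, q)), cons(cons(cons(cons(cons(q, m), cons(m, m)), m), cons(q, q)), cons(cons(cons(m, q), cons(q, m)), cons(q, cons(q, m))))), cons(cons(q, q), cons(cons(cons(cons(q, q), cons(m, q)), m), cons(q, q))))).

depth(cons(q, m)) = 1 + max(0, 0) = 1
depth(cons(m, m)) = 1 + max(0, 0) = 1
depth(cons(cons(q, m), cons(m, m))) = 1 + max(1, 1) = 2
depth(cons(m, q)) = 1 + max(0, 0) = 1
depth(cons(cons(cons(q, m), cons(m, m)), cons(m, q))) = 1 + max(2, 1) = 3
depth(cons(cons(cons(q, m), cons(m, m)), m)) = 1 + max(2, 0) = 3
depth(cons(q, q)) = 1 + max(0, 0) = 1
depth(cons(cons(cons(cons(q, m), cons(m, m)), m), cons(q, q))) = 1 + max(3, 1) = 4
depth(cons(cons(m, q), cons(q, m))) = 1 + max(1, 1) = 2
depth(cons(q, cons(q, m))) = 1 + max(0, 1) = 2
depth(cons(cons(cons(m, q), cons(q, m)), cons(q, cons(q, m)))) = 1 + max(2, 2) = 3
depth(cons(cons(cons(cons(cons(q, m), cons(m, m)), m), cons(q, q)), cons(cons(cons(m, q), cons(q, m)), cons(q, cons(q, m))))) = 1 + max(4, 3) = 5
depth(cons(cons(cons(cons(q, m), cons(m, m)), cons(m, q)), cons(cons(cons(cons(cons(q, m), cons(m, m)), m), cons(q, q)), cons(cons(cons(m, q), cons(q, m)), cons(q, cons(q, m)))))) = 1 + max(3, 5) = 6
depth(cons(cons(q, q), cons(m, q))) = 1 + max(1, 1) = 2
depth(cons(cons(cons(q, q), cons(m, q)), m)) = 1 + max(2, 0) = 3
depth(cons(cons(cons(cons(q, q), cons(m, q)), m), cons(q, q))) = 1 + max(3, 1) = 4
depth(cons(cons(q, q), cons(cons(cons(cons(q, q), cons(m, q)), m), cons(q, q)))) = 1 + max(1, 4) = 5
depth(cons(cons(cons(cons(cons(q, m), cons(m, m)), cons(m, q)), cons(cons(cons(cons(cons(q, m), cons(m, m)), m), cons(q, q)), cons(cons(cons(m, q), cons(q, m)), cons(q, cons(q, m))))), cons(cons(q, q), cons(cons(cons(cons(q, q), cons(m, q)), m), cons(q, q))))) = 1 + max(6, 5) = 7

7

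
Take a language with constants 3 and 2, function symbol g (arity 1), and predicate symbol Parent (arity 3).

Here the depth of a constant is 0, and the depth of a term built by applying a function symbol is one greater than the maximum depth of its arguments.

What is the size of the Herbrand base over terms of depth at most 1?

64

First count ground terms of depth ≤ 1.
Count level by level. With function symbols g/1, the terms of depth ≤ k are the 2 constants together with each function applied to depth-≤(k−1) tuples, so N_k = 2 + N_{k-1}.
N_0 = 2
N_1 = 2 + 2 = 4
So |H| = 4.
Each predicate of arity r yields |H|^r ground atoms (one per choice of an r-tuple from H):
  Parent: 4^3 = 64
Total ground atoms: 64.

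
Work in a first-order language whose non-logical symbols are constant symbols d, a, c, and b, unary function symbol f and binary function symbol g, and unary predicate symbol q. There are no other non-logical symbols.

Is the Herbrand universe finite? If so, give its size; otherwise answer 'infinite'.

The signature has at least one function symbol (f, arity 1) and at least one constant (d).
Iterating f gives infinitely many distinct ground terms: d, f(d), f(f(d)), ...
So the Herbrand universe is infinite.

infinite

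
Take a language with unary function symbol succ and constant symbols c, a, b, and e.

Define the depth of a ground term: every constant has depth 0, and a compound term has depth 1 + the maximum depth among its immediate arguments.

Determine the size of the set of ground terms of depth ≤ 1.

8

Count level by level. With function symbols succ/1, the terms of depth ≤ k are the 4 constants together with each function applied to depth-≤(k−1) tuples, so N_k = 4 + N_{k-1}.
N_0 = 4
N_1 = 4 + 4 = 8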